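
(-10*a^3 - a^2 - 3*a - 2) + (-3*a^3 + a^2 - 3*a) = -13*a^3 - 6*a - 2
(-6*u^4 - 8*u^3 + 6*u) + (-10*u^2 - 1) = -6*u^4 - 8*u^3 - 10*u^2 + 6*u - 1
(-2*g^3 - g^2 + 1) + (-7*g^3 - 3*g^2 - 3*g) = -9*g^3 - 4*g^2 - 3*g + 1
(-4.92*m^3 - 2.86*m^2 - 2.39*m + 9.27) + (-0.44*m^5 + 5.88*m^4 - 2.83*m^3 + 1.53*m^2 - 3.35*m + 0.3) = -0.44*m^5 + 5.88*m^4 - 7.75*m^3 - 1.33*m^2 - 5.74*m + 9.57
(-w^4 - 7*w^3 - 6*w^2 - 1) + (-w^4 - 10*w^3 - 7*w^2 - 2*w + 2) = -2*w^4 - 17*w^3 - 13*w^2 - 2*w + 1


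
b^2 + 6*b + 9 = (b + 3)^2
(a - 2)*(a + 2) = a^2 - 4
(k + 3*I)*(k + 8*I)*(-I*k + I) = -I*k^3 + 11*k^2 + I*k^2 - 11*k + 24*I*k - 24*I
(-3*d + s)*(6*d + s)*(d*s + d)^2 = -18*d^4*s^2 - 36*d^4*s - 18*d^4 + 3*d^3*s^3 + 6*d^3*s^2 + 3*d^3*s + d^2*s^4 + 2*d^2*s^3 + d^2*s^2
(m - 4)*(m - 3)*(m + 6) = m^3 - m^2 - 30*m + 72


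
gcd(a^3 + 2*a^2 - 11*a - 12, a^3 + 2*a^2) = 1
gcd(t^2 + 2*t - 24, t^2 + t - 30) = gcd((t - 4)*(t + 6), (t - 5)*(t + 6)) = t + 6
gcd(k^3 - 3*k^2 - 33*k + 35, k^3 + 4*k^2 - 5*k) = k^2 + 4*k - 5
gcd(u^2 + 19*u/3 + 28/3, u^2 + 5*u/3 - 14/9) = u + 7/3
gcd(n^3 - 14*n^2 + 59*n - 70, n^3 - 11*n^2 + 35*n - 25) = n - 5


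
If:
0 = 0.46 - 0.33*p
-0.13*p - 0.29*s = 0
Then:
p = 1.39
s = -0.62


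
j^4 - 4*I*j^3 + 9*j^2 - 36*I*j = j*(j - 4*I)*(j - 3*I)*(j + 3*I)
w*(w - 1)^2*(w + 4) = w^4 + 2*w^3 - 7*w^2 + 4*w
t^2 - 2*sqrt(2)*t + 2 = (t - sqrt(2))^2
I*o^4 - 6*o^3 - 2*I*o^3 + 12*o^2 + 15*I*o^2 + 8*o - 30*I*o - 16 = (o - 2)*(o - I)*(o + 8*I)*(I*o + 1)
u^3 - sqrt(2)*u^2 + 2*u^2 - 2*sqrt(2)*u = u*(u + 2)*(u - sqrt(2))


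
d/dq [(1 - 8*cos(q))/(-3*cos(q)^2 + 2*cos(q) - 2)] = 2*(12*cos(q)^2 - 3*cos(q) - 7)*sin(q)/(3*sin(q)^2 + 2*cos(q) - 5)^2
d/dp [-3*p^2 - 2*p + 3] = -6*p - 2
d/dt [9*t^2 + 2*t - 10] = 18*t + 2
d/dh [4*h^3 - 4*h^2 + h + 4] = 12*h^2 - 8*h + 1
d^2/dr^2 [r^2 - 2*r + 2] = 2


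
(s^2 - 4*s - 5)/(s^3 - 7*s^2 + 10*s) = (s + 1)/(s*(s - 2))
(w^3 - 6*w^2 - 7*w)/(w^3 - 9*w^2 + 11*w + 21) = w/(w - 3)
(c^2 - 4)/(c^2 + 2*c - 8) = (c + 2)/(c + 4)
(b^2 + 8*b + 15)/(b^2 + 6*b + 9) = (b + 5)/(b + 3)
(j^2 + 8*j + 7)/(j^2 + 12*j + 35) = (j + 1)/(j + 5)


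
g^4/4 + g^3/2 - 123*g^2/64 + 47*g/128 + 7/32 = (g/4 + 1)*(g - 7/4)*(g - 1/2)*(g + 1/4)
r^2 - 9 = (r - 3)*(r + 3)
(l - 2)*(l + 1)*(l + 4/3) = l^3 + l^2/3 - 10*l/3 - 8/3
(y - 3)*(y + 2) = y^2 - y - 6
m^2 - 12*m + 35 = (m - 7)*(m - 5)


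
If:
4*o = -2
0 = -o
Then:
No Solution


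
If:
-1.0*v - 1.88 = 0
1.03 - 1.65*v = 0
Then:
No Solution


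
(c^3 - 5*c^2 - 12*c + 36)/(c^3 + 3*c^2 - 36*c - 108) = (c - 2)/(c + 6)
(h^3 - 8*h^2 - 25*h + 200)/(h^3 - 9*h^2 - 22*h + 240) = (h - 5)/(h - 6)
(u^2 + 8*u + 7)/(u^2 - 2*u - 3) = (u + 7)/(u - 3)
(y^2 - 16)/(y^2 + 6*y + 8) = (y - 4)/(y + 2)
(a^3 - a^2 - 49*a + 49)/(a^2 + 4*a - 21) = (a^2 - 8*a + 7)/(a - 3)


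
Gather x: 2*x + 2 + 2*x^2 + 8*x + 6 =2*x^2 + 10*x + 8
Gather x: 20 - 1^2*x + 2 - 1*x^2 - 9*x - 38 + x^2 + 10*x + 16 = 0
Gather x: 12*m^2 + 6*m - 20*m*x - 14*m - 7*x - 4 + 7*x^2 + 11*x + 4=12*m^2 - 8*m + 7*x^2 + x*(4 - 20*m)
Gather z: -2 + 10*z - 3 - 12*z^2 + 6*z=-12*z^2 + 16*z - 5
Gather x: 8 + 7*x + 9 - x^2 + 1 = -x^2 + 7*x + 18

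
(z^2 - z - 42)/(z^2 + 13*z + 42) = (z - 7)/(z + 7)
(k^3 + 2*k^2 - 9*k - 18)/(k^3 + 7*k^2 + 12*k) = (k^2 - k - 6)/(k*(k + 4))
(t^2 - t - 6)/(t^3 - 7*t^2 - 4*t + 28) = (t - 3)/(t^2 - 9*t + 14)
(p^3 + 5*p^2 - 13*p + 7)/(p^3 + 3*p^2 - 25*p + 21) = (p - 1)/(p - 3)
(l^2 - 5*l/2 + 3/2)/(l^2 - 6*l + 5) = (l - 3/2)/(l - 5)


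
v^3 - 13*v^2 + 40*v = v*(v - 8)*(v - 5)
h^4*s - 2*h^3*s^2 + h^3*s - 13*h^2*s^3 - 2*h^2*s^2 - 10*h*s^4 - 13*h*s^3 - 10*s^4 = (h - 5*s)*(h + s)*(h + 2*s)*(h*s + s)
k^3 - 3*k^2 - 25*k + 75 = (k - 5)*(k - 3)*(k + 5)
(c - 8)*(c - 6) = c^2 - 14*c + 48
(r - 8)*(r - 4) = r^2 - 12*r + 32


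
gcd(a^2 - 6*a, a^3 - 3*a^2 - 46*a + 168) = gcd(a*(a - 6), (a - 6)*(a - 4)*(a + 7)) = a - 6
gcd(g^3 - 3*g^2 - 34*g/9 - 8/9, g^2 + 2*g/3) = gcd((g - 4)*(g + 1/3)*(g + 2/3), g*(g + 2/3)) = g + 2/3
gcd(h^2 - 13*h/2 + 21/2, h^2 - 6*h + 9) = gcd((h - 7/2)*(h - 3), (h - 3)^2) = h - 3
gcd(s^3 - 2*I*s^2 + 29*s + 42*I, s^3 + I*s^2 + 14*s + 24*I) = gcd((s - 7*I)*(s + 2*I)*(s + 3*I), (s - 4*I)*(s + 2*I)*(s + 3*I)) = s^2 + 5*I*s - 6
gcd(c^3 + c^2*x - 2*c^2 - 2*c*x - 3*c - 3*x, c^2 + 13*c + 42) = 1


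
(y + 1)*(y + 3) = y^2 + 4*y + 3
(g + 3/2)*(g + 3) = g^2 + 9*g/2 + 9/2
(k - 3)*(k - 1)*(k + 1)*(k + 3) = k^4 - 10*k^2 + 9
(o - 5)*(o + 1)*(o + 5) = o^3 + o^2 - 25*o - 25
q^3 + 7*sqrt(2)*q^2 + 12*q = q*(q + sqrt(2))*(q + 6*sqrt(2))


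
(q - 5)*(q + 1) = q^2 - 4*q - 5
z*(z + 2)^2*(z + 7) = z^4 + 11*z^3 + 32*z^2 + 28*z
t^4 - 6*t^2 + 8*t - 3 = (t - 1)^3*(t + 3)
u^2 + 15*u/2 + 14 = (u + 7/2)*(u + 4)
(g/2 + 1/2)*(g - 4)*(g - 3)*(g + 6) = g^4/2 - 31*g^2/2 + 21*g + 36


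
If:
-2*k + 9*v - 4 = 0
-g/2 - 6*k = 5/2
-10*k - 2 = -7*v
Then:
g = -125/19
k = 5/38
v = 9/19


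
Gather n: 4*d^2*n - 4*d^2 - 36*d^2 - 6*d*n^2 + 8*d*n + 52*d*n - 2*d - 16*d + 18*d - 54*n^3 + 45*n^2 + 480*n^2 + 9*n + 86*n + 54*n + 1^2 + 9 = -40*d^2 - 54*n^3 + n^2*(525 - 6*d) + n*(4*d^2 + 60*d + 149) + 10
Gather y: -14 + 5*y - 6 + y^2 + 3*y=y^2 + 8*y - 20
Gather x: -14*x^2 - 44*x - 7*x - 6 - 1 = -14*x^2 - 51*x - 7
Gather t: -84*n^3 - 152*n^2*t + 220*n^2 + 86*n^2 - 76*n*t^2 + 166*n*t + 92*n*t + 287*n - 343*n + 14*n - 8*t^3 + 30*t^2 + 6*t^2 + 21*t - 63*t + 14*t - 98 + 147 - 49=-84*n^3 + 306*n^2 - 42*n - 8*t^3 + t^2*(36 - 76*n) + t*(-152*n^2 + 258*n - 28)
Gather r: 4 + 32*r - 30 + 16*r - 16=48*r - 42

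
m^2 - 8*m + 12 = (m - 6)*(m - 2)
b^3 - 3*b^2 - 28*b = b*(b - 7)*(b + 4)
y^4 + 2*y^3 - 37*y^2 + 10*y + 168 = (y - 4)*(y - 3)*(y + 2)*(y + 7)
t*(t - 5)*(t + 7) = t^3 + 2*t^2 - 35*t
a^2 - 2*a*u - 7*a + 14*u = (a - 7)*(a - 2*u)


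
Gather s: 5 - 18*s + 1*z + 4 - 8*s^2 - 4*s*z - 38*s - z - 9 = -8*s^2 + s*(-4*z - 56)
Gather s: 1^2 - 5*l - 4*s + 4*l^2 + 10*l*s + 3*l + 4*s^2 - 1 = 4*l^2 - 2*l + 4*s^2 + s*(10*l - 4)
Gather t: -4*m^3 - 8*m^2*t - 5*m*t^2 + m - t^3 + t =-4*m^3 - 5*m*t^2 + m - t^3 + t*(1 - 8*m^2)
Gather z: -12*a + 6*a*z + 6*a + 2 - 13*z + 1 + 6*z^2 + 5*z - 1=-6*a + 6*z^2 + z*(6*a - 8) + 2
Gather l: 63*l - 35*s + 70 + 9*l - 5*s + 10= 72*l - 40*s + 80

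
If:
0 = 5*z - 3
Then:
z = 3/5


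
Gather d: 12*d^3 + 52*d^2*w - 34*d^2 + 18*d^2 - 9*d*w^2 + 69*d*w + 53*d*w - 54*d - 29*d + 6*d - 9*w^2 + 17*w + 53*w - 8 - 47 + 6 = 12*d^3 + d^2*(52*w - 16) + d*(-9*w^2 + 122*w - 77) - 9*w^2 + 70*w - 49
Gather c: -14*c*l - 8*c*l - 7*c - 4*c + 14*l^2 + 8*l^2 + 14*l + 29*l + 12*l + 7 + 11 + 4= c*(-22*l - 11) + 22*l^2 + 55*l + 22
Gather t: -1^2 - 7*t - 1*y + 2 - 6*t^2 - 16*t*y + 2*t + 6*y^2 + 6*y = -6*t^2 + t*(-16*y - 5) + 6*y^2 + 5*y + 1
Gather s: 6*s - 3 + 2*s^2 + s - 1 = 2*s^2 + 7*s - 4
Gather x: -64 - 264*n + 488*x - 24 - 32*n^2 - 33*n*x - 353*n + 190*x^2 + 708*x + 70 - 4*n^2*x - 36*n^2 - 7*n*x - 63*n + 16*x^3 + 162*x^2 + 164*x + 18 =-68*n^2 - 680*n + 16*x^3 + 352*x^2 + x*(-4*n^2 - 40*n + 1360)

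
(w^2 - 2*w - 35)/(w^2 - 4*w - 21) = (w + 5)/(w + 3)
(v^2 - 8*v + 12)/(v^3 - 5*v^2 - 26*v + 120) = (v - 2)/(v^2 + v - 20)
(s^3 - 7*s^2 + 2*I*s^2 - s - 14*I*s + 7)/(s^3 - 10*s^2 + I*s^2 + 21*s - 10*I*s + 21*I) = (s + I)/(s - 3)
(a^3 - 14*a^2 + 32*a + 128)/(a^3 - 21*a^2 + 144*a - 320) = (a + 2)/(a - 5)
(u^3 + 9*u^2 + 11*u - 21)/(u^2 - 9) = (u^2 + 6*u - 7)/(u - 3)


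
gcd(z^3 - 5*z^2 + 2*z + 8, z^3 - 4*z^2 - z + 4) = z^2 - 3*z - 4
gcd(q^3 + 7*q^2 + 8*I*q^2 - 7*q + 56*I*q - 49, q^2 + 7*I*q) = q + 7*I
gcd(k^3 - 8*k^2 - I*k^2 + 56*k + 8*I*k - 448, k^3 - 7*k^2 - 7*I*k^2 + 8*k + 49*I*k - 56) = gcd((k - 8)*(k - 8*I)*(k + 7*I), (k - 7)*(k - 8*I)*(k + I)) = k - 8*I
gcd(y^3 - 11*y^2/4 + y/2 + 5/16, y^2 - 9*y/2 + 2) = y - 1/2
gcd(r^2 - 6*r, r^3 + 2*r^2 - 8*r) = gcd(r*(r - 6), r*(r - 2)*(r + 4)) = r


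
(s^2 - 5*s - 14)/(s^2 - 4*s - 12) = (s - 7)/(s - 6)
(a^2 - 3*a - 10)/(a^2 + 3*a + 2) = (a - 5)/(a + 1)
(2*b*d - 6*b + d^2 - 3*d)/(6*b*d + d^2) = (2*b*d - 6*b + d^2 - 3*d)/(d*(6*b + d))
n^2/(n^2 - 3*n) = n/(n - 3)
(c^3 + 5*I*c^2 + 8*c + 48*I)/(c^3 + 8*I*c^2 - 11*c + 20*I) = (c^2 + I*c + 12)/(c^2 + 4*I*c + 5)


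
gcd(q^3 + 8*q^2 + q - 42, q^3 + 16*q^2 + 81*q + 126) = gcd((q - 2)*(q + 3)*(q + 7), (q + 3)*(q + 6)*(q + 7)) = q^2 + 10*q + 21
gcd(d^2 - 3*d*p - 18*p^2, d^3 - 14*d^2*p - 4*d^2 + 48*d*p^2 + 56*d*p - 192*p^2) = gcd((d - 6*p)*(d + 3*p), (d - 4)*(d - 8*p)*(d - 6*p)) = -d + 6*p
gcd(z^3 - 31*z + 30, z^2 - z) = z - 1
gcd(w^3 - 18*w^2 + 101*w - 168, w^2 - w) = 1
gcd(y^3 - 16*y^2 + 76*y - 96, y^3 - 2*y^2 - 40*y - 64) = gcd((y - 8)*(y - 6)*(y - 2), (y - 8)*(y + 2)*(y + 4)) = y - 8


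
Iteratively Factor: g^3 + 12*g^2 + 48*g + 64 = (g + 4)*(g^2 + 8*g + 16) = (g + 4)^2*(g + 4)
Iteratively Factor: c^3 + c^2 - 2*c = (c + 2)*(c^2 - c) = c*(c + 2)*(c - 1)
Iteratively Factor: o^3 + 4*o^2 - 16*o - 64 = (o - 4)*(o^2 + 8*o + 16) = (o - 4)*(o + 4)*(o + 4)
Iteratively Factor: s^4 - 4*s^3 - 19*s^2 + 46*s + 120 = (s - 5)*(s^3 + s^2 - 14*s - 24) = (s - 5)*(s - 4)*(s^2 + 5*s + 6) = (s - 5)*(s - 4)*(s + 3)*(s + 2)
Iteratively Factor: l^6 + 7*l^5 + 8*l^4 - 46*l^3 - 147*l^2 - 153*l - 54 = (l + 3)*(l^5 + 4*l^4 - 4*l^3 - 34*l^2 - 45*l - 18) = (l + 1)*(l + 3)*(l^4 + 3*l^3 - 7*l^2 - 27*l - 18) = (l - 3)*(l + 1)*(l + 3)*(l^3 + 6*l^2 + 11*l + 6) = (l - 3)*(l + 1)*(l + 3)^2*(l^2 + 3*l + 2) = (l - 3)*(l + 1)^2*(l + 3)^2*(l + 2)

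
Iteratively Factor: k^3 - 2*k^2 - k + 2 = (k - 1)*(k^2 - k - 2) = (k - 1)*(k + 1)*(k - 2)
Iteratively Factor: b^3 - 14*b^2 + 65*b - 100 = (b - 4)*(b^2 - 10*b + 25) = (b - 5)*(b - 4)*(b - 5)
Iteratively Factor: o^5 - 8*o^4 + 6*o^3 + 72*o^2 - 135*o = (o - 5)*(o^4 - 3*o^3 - 9*o^2 + 27*o) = (o - 5)*(o + 3)*(o^3 - 6*o^2 + 9*o) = o*(o - 5)*(o + 3)*(o^2 - 6*o + 9) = o*(o - 5)*(o - 3)*(o + 3)*(o - 3)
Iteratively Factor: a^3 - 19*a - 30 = (a + 2)*(a^2 - 2*a - 15) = (a - 5)*(a + 2)*(a + 3)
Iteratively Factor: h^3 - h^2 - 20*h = (h)*(h^2 - h - 20) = h*(h + 4)*(h - 5)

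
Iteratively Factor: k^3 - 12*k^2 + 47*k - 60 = (k - 3)*(k^2 - 9*k + 20) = (k - 5)*(k - 3)*(k - 4)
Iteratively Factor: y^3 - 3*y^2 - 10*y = (y + 2)*(y^2 - 5*y) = y*(y + 2)*(y - 5)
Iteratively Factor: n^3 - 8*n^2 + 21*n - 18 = (n - 2)*(n^2 - 6*n + 9) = (n - 3)*(n - 2)*(n - 3)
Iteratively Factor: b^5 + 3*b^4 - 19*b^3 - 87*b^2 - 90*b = (b + 3)*(b^4 - 19*b^2 - 30*b) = b*(b + 3)*(b^3 - 19*b - 30) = b*(b + 2)*(b + 3)*(b^2 - 2*b - 15) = b*(b - 5)*(b + 2)*(b + 3)*(b + 3)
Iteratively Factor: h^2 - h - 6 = (h - 3)*(h + 2)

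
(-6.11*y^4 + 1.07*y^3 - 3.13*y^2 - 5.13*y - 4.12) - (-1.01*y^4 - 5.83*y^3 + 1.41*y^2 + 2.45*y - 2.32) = -5.1*y^4 + 6.9*y^3 - 4.54*y^2 - 7.58*y - 1.8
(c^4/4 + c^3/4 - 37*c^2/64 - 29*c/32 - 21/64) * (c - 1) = c^5/4 - 53*c^3/64 - 21*c^2/64 + 37*c/64 + 21/64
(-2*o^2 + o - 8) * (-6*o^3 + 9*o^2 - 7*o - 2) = 12*o^5 - 24*o^4 + 71*o^3 - 75*o^2 + 54*o + 16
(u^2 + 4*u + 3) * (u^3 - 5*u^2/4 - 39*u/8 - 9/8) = u^5 + 11*u^4/4 - 55*u^3/8 - 195*u^2/8 - 153*u/8 - 27/8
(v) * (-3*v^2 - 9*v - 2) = -3*v^3 - 9*v^2 - 2*v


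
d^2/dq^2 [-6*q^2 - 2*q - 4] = -12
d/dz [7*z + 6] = 7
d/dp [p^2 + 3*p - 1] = 2*p + 3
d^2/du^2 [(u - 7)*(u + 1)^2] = 6*u - 10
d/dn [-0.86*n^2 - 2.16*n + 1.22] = -1.72*n - 2.16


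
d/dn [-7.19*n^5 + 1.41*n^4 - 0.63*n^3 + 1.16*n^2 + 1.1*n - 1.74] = -35.95*n^4 + 5.64*n^3 - 1.89*n^2 + 2.32*n + 1.1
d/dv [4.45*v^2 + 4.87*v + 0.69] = 8.9*v + 4.87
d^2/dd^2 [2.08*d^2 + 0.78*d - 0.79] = 4.16000000000000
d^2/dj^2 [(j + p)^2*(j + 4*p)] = 6*j + 12*p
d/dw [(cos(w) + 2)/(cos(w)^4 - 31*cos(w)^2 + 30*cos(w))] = (3*(1 - cos(2*w))^2/4 - 118*cos(w) - 25*cos(2*w)/2 + 2*cos(3*w) + 89/2)*sin(w)/((cos(w)^3 - 31*cos(w) + 30)^2*cos(w)^2)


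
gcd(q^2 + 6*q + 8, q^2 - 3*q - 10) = q + 2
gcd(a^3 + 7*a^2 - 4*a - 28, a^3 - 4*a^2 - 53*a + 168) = a + 7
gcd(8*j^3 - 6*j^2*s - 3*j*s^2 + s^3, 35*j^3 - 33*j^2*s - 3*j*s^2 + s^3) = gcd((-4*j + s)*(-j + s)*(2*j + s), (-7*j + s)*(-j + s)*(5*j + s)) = -j + s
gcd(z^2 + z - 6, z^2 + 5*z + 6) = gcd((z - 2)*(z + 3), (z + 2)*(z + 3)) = z + 3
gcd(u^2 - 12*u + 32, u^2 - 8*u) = u - 8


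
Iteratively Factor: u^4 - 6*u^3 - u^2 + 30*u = (u + 2)*(u^3 - 8*u^2 + 15*u) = u*(u + 2)*(u^2 - 8*u + 15) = u*(u - 3)*(u + 2)*(u - 5)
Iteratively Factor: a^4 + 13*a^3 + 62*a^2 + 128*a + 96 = (a + 4)*(a^3 + 9*a^2 + 26*a + 24) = (a + 3)*(a + 4)*(a^2 + 6*a + 8) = (a + 3)*(a + 4)^2*(a + 2)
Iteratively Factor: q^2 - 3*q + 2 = (q - 1)*(q - 2)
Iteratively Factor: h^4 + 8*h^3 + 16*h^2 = (h)*(h^3 + 8*h^2 + 16*h) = h*(h + 4)*(h^2 + 4*h) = h*(h + 4)^2*(h)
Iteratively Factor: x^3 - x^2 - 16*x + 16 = (x + 4)*(x^2 - 5*x + 4) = (x - 4)*(x + 4)*(x - 1)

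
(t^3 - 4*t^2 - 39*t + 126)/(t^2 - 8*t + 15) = (t^2 - t - 42)/(t - 5)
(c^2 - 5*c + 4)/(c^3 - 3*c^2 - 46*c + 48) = (c - 4)/(c^2 - 2*c - 48)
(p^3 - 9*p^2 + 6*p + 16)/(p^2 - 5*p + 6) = (p^2 - 7*p - 8)/(p - 3)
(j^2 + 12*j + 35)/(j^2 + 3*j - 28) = (j + 5)/(j - 4)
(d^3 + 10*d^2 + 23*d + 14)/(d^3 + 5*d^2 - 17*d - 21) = (d + 2)/(d - 3)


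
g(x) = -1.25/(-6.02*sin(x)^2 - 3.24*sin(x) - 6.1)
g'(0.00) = -0.11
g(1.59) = 0.08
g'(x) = -1.25*(12.04*sin(x)*cos(x) + 3.24*cos(x))/(-6.02*sin(x)^2 - 3.24*sin(x) - 6.1)^2 = -(15.05*sin(x) + 4.05)*cos(x)/(6.02*sin(x)^2 + 3.24*sin(x) + 6.1)^2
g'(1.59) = 0.00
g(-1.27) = 0.15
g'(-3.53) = 0.13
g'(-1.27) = 0.04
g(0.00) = 0.20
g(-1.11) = 0.16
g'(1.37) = -0.02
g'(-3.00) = 0.06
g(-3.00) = 0.22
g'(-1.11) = 0.07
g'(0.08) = -0.13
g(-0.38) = 0.22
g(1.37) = 0.08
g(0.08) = 0.20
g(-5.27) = 0.09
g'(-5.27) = -0.05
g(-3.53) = 0.15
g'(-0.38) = 0.04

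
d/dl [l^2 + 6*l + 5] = 2*l + 6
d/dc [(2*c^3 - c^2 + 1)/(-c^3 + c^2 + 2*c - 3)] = (c^4 + 8*c^3 - 17*c^2 + 4*c - 2)/(c^6 - 2*c^5 - 3*c^4 + 10*c^3 - 2*c^2 - 12*c + 9)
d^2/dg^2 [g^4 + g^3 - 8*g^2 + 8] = 12*g^2 + 6*g - 16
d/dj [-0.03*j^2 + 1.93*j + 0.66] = 1.93 - 0.06*j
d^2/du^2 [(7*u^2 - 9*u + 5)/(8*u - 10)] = 75/(64*u^3 - 240*u^2 + 300*u - 125)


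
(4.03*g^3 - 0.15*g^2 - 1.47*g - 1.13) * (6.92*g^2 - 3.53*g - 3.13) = 27.8876*g^5 - 15.2639*g^4 - 22.2568*g^3 - 2.161*g^2 + 8.59*g + 3.5369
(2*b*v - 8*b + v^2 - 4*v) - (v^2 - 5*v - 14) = 2*b*v - 8*b + v + 14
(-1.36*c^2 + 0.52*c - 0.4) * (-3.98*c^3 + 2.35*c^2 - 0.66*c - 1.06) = 5.4128*c^5 - 5.2656*c^4 + 3.7116*c^3 + 0.1584*c^2 - 0.2872*c + 0.424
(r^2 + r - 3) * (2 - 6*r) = -6*r^3 - 4*r^2 + 20*r - 6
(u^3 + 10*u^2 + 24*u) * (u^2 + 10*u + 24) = u^5 + 20*u^4 + 148*u^3 + 480*u^2 + 576*u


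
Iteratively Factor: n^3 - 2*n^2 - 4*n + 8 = (n - 2)*(n^2 - 4) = (n - 2)*(n + 2)*(n - 2)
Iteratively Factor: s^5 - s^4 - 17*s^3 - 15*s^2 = (s)*(s^4 - s^3 - 17*s^2 - 15*s) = s*(s + 1)*(s^3 - 2*s^2 - 15*s) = s^2*(s + 1)*(s^2 - 2*s - 15) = s^2*(s - 5)*(s + 1)*(s + 3)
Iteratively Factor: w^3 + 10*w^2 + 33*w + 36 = (w + 3)*(w^2 + 7*w + 12) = (w + 3)^2*(w + 4)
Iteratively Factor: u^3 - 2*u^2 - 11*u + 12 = (u - 4)*(u^2 + 2*u - 3) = (u - 4)*(u + 3)*(u - 1)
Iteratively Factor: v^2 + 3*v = (v + 3)*(v)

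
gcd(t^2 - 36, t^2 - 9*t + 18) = t - 6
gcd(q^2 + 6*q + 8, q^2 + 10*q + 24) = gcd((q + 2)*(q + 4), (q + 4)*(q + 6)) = q + 4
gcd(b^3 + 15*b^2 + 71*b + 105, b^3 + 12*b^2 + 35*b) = b^2 + 12*b + 35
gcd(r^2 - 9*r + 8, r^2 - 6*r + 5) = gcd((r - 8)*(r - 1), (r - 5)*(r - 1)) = r - 1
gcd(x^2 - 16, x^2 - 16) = x^2 - 16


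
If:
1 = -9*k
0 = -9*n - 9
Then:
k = -1/9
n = -1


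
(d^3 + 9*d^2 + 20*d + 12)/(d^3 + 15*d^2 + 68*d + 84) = (d + 1)/(d + 7)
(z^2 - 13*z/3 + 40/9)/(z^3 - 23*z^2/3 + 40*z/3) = (z - 5/3)/(z*(z - 5))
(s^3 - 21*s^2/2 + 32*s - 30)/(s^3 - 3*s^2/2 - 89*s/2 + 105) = (s - 2)/(s + 7)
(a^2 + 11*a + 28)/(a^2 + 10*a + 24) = (a + 7)/(a + 6)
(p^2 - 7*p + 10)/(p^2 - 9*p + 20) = (p - 2)/(p - 4)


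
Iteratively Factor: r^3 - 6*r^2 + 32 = (r + 2)*(r^2 - 8*r + 16) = (r - 4)*(r + 2)*(r - 4)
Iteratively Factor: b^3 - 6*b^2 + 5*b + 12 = (b - 4)*(b^2 - 2*b - 3) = (b - 4)*(b + 1)*(b - 3)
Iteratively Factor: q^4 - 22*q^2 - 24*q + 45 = (q - 5)*(q^3 + 5*q^2 + 3*q - 9) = (q - 5)*(q + 3)*(q^2 + 2*q - 3) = (q - 5)*(q + 3)^2*(q - 1)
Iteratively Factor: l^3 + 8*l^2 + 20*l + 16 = (l + 2)*(l^2 + 6*l + 8) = (l + 2)*(l + 4)*(l + 2)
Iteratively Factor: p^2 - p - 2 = (p + 1)*(p - 2)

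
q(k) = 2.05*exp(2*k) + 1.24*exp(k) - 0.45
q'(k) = 4.1*exp(2*k) + 1.24*exp(k)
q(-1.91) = -0.22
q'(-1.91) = 0.27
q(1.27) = 29.96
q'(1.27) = 56.40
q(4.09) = 7389.78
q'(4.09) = 14706.38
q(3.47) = 2156.58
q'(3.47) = 4274.21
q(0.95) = 16.46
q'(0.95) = 30.62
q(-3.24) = -0.40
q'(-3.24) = 0.05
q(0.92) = 15.57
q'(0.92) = 28.93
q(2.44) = 283.62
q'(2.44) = 553.91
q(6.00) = 334147.12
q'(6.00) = 667794.90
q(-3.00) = -0.38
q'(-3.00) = 0.07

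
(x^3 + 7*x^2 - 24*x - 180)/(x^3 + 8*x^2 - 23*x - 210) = (x + 6)/(x + 7)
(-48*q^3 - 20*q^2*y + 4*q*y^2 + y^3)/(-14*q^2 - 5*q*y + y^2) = (-24*q^2 + 2*q*y + y^2)/(-7*q + y)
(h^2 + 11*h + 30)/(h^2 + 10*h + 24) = (h + 5)/(h + 4)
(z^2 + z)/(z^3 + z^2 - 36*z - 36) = z/(z^2 - 36)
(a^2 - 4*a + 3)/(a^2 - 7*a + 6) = (a - 3)/(a - 6)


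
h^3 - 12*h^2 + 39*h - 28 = (h - 7)*(h - 4)*(h - 1)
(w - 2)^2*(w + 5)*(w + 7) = w^4 + 8*w^3 - 9*w^2 - 92*w + 140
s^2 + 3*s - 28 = (s - 4)*(s + 7)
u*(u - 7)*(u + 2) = u^3 - 5*u^2 - 14*u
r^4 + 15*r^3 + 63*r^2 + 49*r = r*(r + 1)*(r + 7)^2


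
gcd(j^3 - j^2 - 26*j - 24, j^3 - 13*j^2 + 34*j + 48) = j^2 - 5*j - 6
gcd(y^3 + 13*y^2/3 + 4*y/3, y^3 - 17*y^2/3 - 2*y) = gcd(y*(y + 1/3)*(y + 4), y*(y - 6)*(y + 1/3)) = y^2 + y/3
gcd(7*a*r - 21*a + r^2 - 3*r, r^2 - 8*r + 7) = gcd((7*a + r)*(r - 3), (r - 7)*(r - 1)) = 1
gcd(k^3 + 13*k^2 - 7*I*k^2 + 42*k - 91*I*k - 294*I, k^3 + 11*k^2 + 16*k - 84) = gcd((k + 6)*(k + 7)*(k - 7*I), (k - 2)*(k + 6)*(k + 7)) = k^2 + 13*k + 42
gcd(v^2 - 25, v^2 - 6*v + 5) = v - 5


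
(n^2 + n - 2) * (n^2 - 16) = n^4 + n^3 - 18*n^2 - 16*n + 32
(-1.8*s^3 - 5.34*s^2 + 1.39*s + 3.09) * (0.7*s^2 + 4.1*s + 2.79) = -1.26*s^5 - 11.118*s^4 - 25.943*s^3 - 7.0366*s^2 + 16.5471*s + 8.6211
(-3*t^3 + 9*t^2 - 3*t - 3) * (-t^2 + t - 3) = 3*t^5 - 12*t^4 + 21*t^3 - 27*t^2 + 6*t + 9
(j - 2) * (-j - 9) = -j^2 - 7*j + 18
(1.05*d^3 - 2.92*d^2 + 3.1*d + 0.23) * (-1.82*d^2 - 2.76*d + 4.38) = -1.911*d^5 + 2.4164*d^4 + 7.0162*d^3 - 21.7642*d^2 + 12.9432*d + 1.0074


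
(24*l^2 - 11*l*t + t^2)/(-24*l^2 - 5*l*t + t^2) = (-3*l + t)/(3*l + t)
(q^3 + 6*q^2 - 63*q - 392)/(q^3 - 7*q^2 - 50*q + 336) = (q + 7)/(q - 6)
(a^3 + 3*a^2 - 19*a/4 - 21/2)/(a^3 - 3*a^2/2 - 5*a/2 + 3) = (a + 7/2)/(a - 1)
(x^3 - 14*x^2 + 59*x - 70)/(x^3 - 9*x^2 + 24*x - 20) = (x - 7)/(x - 2)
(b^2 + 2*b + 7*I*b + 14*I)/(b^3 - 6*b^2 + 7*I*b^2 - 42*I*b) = (b + 2)/(b*(b - 6))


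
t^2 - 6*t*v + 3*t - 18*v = (t + 3)*(t - 6*v)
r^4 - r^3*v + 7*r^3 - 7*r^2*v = r^2*(r + 7)*(r - v)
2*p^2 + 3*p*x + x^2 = (p + x)*(2*p + x)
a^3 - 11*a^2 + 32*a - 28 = (a - 7)*(a - 2)^2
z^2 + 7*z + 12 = (z + 3)*(z + 4)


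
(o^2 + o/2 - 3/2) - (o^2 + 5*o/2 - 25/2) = 11 - 2*o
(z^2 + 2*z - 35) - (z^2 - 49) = 2*z + 14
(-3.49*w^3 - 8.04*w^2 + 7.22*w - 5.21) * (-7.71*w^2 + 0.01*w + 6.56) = 26.9079*w^5 + 61.9535*w^4 - 78.641*w^3 - 12.5011*w^2 + 47.3111*w - 34.1776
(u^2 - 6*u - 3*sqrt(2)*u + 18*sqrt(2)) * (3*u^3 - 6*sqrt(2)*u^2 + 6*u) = 3*u^5 - 15*sqrt(2)*u^4 - 18*u^4 + 42*u^3 + 90*sqrt(2)*u^3 - 252*u^2 - 18*sqrt(2)*u^2 + 108*sqrt(2)*u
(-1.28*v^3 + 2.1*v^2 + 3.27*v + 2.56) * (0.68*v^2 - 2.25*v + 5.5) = -0.8704*v^5 + 4.308*v^4 - 9.5414*v^3 + 5.9333*v^2 + 12.225*v + 14.08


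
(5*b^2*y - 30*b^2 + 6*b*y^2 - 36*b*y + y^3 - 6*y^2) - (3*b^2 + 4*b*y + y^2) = 5*b^2*y - 33*b^2 + 6*b*y^2 - 40*b*y + y^3 - 7*y^2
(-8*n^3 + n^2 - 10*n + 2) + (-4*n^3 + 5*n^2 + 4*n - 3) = -12*n^3 + 6*n^2 - 6*n - 1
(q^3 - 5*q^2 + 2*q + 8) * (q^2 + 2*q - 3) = q^5 - 3*q^4 - 11*q^3 + 27*q^2 + 10*q - 24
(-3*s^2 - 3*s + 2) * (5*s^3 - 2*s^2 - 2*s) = -15*s^5 - 9*s^4 + 22*s^3 + 2*s^2 - 4*s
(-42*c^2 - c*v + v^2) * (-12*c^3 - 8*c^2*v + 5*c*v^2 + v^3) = 504*c^5 + 348*c^4*v - 214*c^3*v^2 - 55*c^2*v^3 + 4*c*v^4 + v^5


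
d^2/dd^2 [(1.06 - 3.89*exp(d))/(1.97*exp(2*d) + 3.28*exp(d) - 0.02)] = (-15.096701*exp(4*d) + 41.59064*exp(3*d) + 19.628292*exp(2*d) + 11.315776*exp(d) + 0.06798)*exp(d)/(7.645373*exp(6*d) + 38.188056*exp(5*d) + 63.34929*exp(4*d) + 34.51216*exp(3*d) - 0.64314*exp(2*d) + 0.003936*exp(d) - 8.0e-6)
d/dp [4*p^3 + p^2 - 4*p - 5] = 12*p^2 + 2*p - 4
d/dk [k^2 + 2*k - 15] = 2*k + 2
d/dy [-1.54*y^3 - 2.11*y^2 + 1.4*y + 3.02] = -4.62*y^2 - 4.22*y + 1.4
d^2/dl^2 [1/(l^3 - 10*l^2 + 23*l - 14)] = 2*((10 - 3*l)*(l^3 - 10*l^2 + 23*l - 14) + (3*l^2 - 20*l + 23)^2)/(l^3 - 10*l^2 + 23*l - 14)^3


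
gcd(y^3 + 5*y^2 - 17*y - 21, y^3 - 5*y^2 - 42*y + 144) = y - 3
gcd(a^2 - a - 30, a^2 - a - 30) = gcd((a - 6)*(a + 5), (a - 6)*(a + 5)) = a^2 - a - 30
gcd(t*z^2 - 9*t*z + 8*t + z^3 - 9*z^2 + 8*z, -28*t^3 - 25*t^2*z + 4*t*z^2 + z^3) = t + z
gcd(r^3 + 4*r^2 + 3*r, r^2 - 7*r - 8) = r + 1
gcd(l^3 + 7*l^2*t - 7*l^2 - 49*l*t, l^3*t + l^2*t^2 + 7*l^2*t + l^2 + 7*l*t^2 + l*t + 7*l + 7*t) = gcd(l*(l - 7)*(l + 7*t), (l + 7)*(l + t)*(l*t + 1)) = 1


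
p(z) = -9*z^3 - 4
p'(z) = -27*z^2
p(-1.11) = 8.31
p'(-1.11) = -33.27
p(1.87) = -62.85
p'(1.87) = -94.42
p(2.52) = -148.03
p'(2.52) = -171.46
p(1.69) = -47.44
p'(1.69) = -77.11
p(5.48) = -1485.10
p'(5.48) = -810.82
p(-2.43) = 125.14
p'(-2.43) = -159.43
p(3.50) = -389.88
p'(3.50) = -330.75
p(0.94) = -11.48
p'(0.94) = -23.86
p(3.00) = -247.00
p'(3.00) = -243.00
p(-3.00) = 239.00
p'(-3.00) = -243.00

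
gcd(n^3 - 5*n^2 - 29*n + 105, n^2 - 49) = n - 7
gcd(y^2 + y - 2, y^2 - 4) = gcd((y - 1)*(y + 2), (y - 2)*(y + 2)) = y + 2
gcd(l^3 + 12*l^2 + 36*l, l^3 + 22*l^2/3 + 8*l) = l^2 + 6*l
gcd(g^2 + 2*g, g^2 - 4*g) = g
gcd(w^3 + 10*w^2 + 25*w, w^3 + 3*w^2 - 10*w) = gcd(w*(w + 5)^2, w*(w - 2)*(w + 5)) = w^2 + 5*w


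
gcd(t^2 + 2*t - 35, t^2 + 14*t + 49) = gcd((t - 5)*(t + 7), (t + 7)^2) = t + 7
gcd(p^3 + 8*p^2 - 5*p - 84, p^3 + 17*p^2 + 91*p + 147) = p + 7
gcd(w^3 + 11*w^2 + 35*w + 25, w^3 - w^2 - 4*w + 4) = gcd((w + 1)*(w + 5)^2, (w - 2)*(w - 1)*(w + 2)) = 1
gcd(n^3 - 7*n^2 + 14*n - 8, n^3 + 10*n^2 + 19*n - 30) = n - 1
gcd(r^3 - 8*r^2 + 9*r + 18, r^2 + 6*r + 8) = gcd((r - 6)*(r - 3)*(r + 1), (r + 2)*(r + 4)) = 1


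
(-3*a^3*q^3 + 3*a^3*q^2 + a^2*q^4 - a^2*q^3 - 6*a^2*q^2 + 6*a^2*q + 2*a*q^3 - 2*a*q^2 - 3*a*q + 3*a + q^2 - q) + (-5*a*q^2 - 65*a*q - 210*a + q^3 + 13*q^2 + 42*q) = -3*a^3*q^3 + 3*a^3*q^2 + a^2*q^4 - a^2*q^3 - 6*a^2*q^2 + 6*a^2*q + 2*a*q^3 - 7*a*q^2 - 68*a*q - 207*a + q^3 + 14*q^2 + 41*q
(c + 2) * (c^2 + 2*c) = c^3 + 4*c^2 + 4*c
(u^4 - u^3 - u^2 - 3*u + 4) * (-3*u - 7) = -3*u^5 - 4*u^4 + 10*u^3 + 16*u^2 + 9*u - 28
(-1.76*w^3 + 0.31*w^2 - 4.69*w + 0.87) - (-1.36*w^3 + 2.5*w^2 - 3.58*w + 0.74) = -0.4*w^3 - 2.19*w^2 - 1.11*w + 0.13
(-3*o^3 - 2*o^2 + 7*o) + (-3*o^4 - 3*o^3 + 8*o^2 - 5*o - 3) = -3*o^4 - 6*o^3 + 6*o^2 + 2*o - 3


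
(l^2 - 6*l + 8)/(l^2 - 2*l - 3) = (-l^2 + 6*l - 8)/(-l^2 + 2*l + 3)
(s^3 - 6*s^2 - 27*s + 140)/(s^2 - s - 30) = (s^2 - 11*s + 28)/(s - 6)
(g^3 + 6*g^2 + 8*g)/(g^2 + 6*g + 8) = g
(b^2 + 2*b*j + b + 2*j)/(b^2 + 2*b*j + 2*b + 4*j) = (b + 1)/(b + 2)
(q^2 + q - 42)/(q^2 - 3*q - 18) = (q + 7)/(q + 3)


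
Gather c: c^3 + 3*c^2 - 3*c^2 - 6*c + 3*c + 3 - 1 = c^3 - 3*c + 2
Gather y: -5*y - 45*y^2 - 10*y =-45*y^2 - 15*y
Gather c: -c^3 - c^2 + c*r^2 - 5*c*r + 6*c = -c^3 - c^2 + c*(r^2 - 5*r + 6)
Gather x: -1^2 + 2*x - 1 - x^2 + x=-x^2 + 3*x - 2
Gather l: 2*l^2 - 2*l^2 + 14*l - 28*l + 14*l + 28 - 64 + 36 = 0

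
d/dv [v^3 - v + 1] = 3*v^2 - 1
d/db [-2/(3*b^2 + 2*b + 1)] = 4*(3*b + 1)/(3*b^2 + 2*b + 1)^2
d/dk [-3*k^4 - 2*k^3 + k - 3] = -12*k^3 - 6*k^2 + 1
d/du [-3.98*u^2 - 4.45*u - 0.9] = -7.96*u - 4.45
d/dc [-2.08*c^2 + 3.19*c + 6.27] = 3.19 - 4.16*c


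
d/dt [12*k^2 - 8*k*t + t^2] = -8*k + 2*t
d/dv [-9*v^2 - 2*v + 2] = -18*v - 2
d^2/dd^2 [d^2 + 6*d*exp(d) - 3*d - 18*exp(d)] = 6*d*exp(d) - 6*exp(d) + 2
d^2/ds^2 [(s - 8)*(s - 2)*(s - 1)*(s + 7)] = 12*s^2 - 24*s - 102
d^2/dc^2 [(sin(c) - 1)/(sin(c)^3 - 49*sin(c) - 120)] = (4*sin(c)^7 - 9*sin(c)^6 + 190*sin(c)^5 + 1670*sin(c)^4 - 1178*sin(c)^3 - 10015*sin(c)^2 + 21000*sin(c) + 16562)/(-sin(c)^3 + 49*sin(c) + 120)^3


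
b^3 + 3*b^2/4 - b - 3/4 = (b - 1)*(b + 3/4)*(b + 1)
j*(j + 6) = j^2 + 6*j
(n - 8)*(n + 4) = n^2 - 4*n - 32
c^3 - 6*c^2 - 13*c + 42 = (c - 7)*(c - 2)*(c + 3)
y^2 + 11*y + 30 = (y + 5)*(y + 6)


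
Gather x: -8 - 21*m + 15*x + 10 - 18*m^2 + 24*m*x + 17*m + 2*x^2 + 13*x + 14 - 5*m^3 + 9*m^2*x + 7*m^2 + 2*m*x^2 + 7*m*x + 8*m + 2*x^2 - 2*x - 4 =-5*m^3 - 11*m^2 + 4*m + x^2*(2*m + 4) + x*(9*m^2 + 31*m + 26) + 12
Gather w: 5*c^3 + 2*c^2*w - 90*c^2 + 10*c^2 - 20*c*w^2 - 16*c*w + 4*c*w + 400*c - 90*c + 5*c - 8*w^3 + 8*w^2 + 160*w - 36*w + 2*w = 5*c^3 - 80*c^2 + 315*c - 8*w^3 + w^2*(8 - 20*c) + w*(2*c^2 - 12*c + 126)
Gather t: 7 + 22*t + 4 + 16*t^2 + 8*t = 16*t^2 + 30*t + 11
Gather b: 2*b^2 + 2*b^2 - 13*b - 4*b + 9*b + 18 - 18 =4*b^2 - 8*b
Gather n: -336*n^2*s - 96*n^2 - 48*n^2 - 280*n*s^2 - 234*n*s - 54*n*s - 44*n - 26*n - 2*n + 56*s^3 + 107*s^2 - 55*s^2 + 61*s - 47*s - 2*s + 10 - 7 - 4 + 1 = n^2*(-336*s - 144) + n*(-280*s^2 - 288*s - 72) + 56*s^3 + 52*s^2 + 12*s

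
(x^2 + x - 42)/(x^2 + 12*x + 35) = (x - 6)/(x + 5)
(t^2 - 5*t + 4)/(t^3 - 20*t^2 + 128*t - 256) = (t - 1)/(t^2 - 16*t + 64)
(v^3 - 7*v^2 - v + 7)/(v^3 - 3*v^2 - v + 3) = (v - 7)/(v - 3)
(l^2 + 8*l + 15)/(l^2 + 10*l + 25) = (l + 3)/(l + 5)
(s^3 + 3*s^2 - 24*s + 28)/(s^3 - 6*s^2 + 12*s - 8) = (s + 7)/(s - 2)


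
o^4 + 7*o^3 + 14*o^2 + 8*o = o*(o + 1)*(o + 2)*(o + 4)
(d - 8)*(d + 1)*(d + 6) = d^3 - d^2 - 50*d - 48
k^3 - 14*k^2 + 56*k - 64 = (k - 8)*(k - 4)*(k - 2)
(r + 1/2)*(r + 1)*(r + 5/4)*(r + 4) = r^4 + 27*r^3/4 + 107*r^2/8 + 81*r/8 + 5/2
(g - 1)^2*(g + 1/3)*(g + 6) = g^4 + 13*g^3/3 - 29*g^2/3 + 7*g/3 + 2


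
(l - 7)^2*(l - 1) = l^3 - 15*l^2 + 63*l - 49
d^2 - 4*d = d*(d - 4)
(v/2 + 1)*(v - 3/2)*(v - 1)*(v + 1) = v^4/2 + v^3/4 - 2*v^2 - v/4 + 3/2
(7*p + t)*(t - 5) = 7*p*t - 35*p + t^2 - 5*t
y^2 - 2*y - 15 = (y - 5)*(y + 3)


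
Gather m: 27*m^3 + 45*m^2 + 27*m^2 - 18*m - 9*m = 27*m^3 + 72*m^2 - 27*m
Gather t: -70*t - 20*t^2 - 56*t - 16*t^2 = -36*t^2 - 126*t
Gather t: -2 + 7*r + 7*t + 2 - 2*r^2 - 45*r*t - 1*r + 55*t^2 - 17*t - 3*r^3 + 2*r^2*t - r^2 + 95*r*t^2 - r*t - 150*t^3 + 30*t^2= -3*r^3 - 3*r^2 + 6*r - 150*t^3 + t^2*(95*r + 85) + t*(2*r^2 - 46*r - 10)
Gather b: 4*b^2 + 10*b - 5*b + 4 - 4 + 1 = 4*b^2 + 5*b + 1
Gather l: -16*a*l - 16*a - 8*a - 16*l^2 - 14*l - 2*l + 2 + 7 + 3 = -24*a - 16*l^2 + l*(-16*a - 16) + 12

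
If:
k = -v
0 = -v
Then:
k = 0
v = 0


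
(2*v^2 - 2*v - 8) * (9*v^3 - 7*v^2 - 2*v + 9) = 18*v^5 - 32*v^4 - 62*v^3 + 78*v^2 - 2*v - 72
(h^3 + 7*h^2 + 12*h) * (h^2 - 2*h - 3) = h^5 + 5*h^4 - 5*h^3 - 45*h^2 - 36*h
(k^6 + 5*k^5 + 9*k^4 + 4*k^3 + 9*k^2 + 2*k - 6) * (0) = 0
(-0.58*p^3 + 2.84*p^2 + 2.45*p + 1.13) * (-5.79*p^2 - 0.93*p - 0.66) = 3.3582*p^5 - 15.9042*p^4 - 16.4439*p^3 - 10.6956*p^2 - 2.6679*p - 0.7458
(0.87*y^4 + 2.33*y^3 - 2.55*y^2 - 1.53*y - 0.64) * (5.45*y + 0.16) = 4.7415*y^5 + 12.8377*y^4 - 13.5247*y^3 - 8.7465*y^2 - 3.7328*y - 0.1024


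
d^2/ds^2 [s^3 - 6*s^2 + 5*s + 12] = 6*s - 12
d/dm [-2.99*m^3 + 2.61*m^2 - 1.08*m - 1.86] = -8.97*m^2 + 5.22*m - 1.08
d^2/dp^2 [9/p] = 18/p^3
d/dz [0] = 0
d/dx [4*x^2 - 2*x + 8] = 8*x - 2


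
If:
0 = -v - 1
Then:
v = -1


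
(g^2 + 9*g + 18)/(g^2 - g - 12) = (g + 6)/(g - 4)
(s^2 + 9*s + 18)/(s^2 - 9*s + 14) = (s^2 + 9*s + 18)/(s^2 - 9*s + 14)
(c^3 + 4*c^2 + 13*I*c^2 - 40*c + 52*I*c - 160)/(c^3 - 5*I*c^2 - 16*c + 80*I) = (c^2 + 13*I*c - 40)/(c^2 - c*(4 + 5*I) + 20*I)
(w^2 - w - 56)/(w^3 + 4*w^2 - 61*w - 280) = 1/(w + 5)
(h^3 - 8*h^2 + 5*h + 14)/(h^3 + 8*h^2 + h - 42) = (h^2 - 6*h - 7)/(h^2 + 10*h + 21)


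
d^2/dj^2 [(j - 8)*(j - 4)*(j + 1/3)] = 6*j - 70/3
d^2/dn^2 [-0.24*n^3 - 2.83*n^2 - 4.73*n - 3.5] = -1.44*n - 5.66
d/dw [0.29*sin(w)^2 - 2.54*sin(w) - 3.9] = (0.58*sin(w) - 2.54)*cos(w)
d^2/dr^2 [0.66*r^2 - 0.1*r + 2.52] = 1.32000000000000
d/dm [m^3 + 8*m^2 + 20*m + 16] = 3*m^2 + 16*m + 20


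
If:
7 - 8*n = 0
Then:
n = 7/8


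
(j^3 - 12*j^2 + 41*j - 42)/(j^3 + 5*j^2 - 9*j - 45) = (j^2 - 9*j + 14)/(j^2 + 8*j + 15)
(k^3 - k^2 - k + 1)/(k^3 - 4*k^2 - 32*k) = (-k^3 + k^2 + k - 1)/(k*(-k^2 + 4*k + 32))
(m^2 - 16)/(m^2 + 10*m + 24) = (m - 4)/(m + 6)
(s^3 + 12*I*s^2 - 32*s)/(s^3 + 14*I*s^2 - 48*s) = (s + 4*I)/(s + 6*I)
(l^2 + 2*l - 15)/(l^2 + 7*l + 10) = (l - 3)/(l + 2)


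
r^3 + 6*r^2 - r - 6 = (r - 1)*(r + 1)*(r + 6)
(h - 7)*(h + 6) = h^2 - h - 42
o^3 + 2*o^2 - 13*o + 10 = (o - 2)*(o - 1)*(o + 5)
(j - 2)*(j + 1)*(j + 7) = j^3 + 6*j^2 - 9*j - 14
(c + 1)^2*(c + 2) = c^3 + 4*c^2 + 5*c + 2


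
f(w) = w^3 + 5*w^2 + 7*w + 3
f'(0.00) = 7.00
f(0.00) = 3.00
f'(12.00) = 559.00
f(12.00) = 2535.00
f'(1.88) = 36.40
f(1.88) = 40.48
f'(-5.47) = 42.06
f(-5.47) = -49.35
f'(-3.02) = 4.16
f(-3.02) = -0.08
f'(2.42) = 48.77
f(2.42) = 63.39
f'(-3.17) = 5.45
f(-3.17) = -0.80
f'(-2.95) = 3.61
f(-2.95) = 0.19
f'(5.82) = 166.82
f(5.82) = 410.24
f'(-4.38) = 20.75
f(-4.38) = -15.77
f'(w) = 3*w^2 + 10*w + 7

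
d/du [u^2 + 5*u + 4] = 2*u + 5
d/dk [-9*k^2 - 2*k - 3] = -18*k - 2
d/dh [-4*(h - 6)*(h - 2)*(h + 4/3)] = -12*h^2 + 160*h/3 - 16/3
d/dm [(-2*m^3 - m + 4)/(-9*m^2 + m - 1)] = (-(18*m - 1)*(2*m^3 + m - 4) + (6*m^2 + 1)*(9*m^2 - m + 1))/(9*m^2 - m + 1)^2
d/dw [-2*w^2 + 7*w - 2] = 7 - 4*w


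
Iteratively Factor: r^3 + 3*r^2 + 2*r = (r + 1)*(r^2 + 2*r) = (r + 1)*(r + 2)*(r)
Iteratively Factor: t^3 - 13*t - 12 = (t - 4)*(t^2 + 4*t + 3) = (t - 4)*(t + 1)*(t + 3)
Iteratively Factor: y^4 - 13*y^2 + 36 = (y - 2)*(y^3 + 2*y^2 - 9*y - 18) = (y - 3)*(y - 2)*(y^2 + 5*y + 6) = (y - 3)*(y - 2)*(y + 2)*(y + 3)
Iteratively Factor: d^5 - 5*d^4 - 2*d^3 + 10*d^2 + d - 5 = (d + 1)*(d^4 - 6*d^3 + 4*d^2 + 6*d - 5) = (d + 1)^2*(d^3 - 7*d^2 + 11*d - 5) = (d - 1)*(d + 1)^2*(d^2 - 6*d + 5) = (d - 1)^2*(d + 1)^2*(d - 5)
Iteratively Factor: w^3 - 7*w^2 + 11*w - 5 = (w - 1)*(w^2 - 6*w + 5) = (w - 1)^2*(w - 5)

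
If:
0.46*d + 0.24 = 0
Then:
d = -0.52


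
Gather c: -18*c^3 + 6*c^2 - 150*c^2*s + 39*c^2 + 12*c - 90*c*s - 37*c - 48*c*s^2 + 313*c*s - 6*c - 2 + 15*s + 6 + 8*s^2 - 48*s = -18*c^3 + c^2*(45 - 150*s) + c*(-48*s^2 + 223*s - 31) + 8*s^2 - 33*s + 4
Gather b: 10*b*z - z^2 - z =10*b*z - z^2 - z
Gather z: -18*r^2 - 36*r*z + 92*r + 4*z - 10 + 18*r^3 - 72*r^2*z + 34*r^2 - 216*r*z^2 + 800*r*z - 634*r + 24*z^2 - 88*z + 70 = 18*r^3 + 16*r^2 - 542*r + z^2*(24 - 216*r) + z*(-72*r^2 + 764*r - 84) + 60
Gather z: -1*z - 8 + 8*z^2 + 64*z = 8*z^2 + 63*z - 8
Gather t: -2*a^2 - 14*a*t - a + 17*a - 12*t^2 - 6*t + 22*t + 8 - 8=-2*a^2 + 16*a - 12*t^2 + t*(16 - 14*a)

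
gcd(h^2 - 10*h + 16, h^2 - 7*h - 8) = h - 8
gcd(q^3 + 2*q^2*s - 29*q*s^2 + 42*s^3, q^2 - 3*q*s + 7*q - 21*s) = q - 3*s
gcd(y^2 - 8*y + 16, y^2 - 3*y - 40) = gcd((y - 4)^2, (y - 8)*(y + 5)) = 1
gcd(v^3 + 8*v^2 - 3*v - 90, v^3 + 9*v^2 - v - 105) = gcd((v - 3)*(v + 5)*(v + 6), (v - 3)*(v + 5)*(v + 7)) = v^2 + 2*v - 15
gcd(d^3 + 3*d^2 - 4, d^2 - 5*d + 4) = d - 1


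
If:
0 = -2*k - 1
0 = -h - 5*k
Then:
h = 5/2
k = -1/2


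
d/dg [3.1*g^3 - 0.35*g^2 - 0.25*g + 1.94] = 9.3*g^2 - 0.7*g - 0.25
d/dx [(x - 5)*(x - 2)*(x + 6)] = 3*x^2 - 2*x - 32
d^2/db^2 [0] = 0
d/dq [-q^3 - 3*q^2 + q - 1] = -3*q^2 - 6*q + 1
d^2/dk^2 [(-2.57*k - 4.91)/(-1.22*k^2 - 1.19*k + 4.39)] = ((2.44*k + 1.19)*(2.57*k + 4.91)*(4.88*k + 2.38) - (18.8124*k + 18.097)*(1.22*k^2 + 1.19*k - 4.39))/(1.22*k^2 + 1.19*k - 4.39)^3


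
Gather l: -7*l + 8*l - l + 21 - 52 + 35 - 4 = 0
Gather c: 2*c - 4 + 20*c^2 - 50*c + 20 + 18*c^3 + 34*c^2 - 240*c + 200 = 18*c^3 + 54*c^2 - 288*c + 216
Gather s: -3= -3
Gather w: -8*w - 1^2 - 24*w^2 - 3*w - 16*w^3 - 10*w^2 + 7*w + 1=-16*w^3 - 34*w^2 - 4*w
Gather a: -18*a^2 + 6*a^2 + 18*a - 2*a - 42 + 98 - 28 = -12*a^2 + 16*a + 28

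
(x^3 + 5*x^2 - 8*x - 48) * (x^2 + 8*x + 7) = x^5 + 13*x^4 + 39*x^3 - 77*x^2 - 440*x - 336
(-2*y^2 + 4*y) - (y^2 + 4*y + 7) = -3*y^2 - 7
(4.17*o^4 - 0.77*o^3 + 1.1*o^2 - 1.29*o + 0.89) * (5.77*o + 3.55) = 24.0609*o^5 + 10.3606*o^4 + 3.6135*o^3 - 3.5383*o^2 + 0.555800000000001*o + 3.1595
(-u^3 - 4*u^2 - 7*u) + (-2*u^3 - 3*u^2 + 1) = -3*u^3 - 7*u^2 - 7*u + 1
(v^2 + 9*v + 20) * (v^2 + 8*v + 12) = v^4 + 17*v^3 + 104*v^2 + 268*v + 240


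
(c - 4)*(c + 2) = c^2 - 2*c - 8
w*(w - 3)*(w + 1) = w^3 - 2*w^2 - 3*w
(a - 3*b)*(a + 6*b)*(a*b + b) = a^3*b + 3*a^2*b^2 + a^2*b - 18*a*b^3 + 3*a*b^2 - 18*b^3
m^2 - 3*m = m*(m - 3)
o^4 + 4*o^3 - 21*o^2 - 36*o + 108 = (o - 3)*(o - 2)*(o + 3)*(o + 6)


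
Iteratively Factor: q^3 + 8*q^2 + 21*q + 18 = (q + 2)*(q^2 + 6*q + 9) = (q + 2)*(q + 3)*(q + 3)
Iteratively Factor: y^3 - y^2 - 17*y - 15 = (y + 1)*(y^2 - 2*y - 15) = (y - 5)*(y + 1)*(y + 3)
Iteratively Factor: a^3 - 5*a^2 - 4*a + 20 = (a - 5)*(a^2 - 4) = (a - 5)*(a + 2)*(a - 2)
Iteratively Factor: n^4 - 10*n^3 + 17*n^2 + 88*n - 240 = (n - 4)*(n^3 - 6*n^2 - 7*n + 60) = (n - 4)^2*(n^2 - 2*n - 15) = (n - 5)*(n - 4)^2*(n + 3)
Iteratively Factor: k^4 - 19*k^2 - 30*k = (k + 3)*(k^3 - 3*k^2 - 10*k) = (k + 2)*(k + 3)*(k^2 - 5*k) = (k - 5)*(k + 2)*(k + 3)*(k)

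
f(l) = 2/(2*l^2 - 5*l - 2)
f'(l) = 2*(5 - 4*l)/(2*l^2 - 5*l - 2)^2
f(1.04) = -0.40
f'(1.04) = 0.07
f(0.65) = -0.45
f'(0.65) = 0.25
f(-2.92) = 0.07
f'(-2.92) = 0.04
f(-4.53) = 0.03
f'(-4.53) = 0.01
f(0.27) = -0.62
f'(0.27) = 0.76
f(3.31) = 0.59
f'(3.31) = -1.46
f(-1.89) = 0.14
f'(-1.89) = 0.12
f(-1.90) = 0.14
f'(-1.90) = 0.12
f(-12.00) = 0.01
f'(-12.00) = 0.00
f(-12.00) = 0.01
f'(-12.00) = 0.00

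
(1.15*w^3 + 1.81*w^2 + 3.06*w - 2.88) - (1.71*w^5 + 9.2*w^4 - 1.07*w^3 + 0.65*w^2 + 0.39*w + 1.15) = -1.71*w^5 - 9.2*w^4 + 2.22*w^3 + 1.16*w^2 + 2.67*w - 4.03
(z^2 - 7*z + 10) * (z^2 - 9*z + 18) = z^4 - 16*z^3 + 91*z^2 - 216*z + 180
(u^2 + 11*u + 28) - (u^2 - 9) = 11*u + 37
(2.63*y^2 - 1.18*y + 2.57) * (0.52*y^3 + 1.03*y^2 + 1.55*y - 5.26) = 1.3676*y^5 + 2.0953*y^4 + 4.1975*y^3 - 13.0157*y^2 + 10.1903*y - 13.5182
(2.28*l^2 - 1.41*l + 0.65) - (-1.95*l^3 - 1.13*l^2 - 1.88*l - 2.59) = 1.95*l^3 + 3.41*l^2 + 0.47*l + 3.24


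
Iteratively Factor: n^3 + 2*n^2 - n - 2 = (n + 2)*(n^2 - 1) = (n + 1)*(n + 2)*(n - 1)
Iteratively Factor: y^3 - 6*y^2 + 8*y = (y)*(y^2 - 6*y + 8) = y*(y - 2)*(y - 4)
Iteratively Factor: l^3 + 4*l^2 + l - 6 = (l + 2)*(l^2 + 2*l - 3) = (l - 1)*(l + 2)*(l + 3)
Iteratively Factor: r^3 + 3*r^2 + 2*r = (r + 2)*(r^2 + r) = r*(r + 2)*(r + 1)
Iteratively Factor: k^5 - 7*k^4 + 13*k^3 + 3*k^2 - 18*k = (k - 2)*(k^4 - 5*k^3 + 3*k^2 + 9*k) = k*(k - 2)*(k^3 - 5*k^2 + 3*k + 9) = k*(k - 3)*(k - 2)*(k^2 - 2*k - 3) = k*(k - 3)^2*(k - 2)*(k + 1)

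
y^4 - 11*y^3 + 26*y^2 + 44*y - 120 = (y - 6)*(y - 5)*(y - 2)*(y + 2)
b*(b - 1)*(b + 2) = b^3 + b^2 - 2*b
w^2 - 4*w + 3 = (w - 3)*(w - 1)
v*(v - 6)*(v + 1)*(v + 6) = v^4 + v^3 - 36*v^2 - 36*v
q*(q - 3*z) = q^2 - 3*q*z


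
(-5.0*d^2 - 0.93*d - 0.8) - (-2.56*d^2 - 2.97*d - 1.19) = -2.44*d^2 + 2.04*d + 0.39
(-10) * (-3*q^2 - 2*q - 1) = 30*q^2 + 20*q + 10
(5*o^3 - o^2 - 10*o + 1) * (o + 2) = 5*o^4 + 9*o^3 - 12*o^2 - 19*o + 2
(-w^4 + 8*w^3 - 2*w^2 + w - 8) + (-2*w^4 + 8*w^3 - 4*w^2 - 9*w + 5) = -3*w^4 + 16*w^3 - 6*w^2 - 8*w - 3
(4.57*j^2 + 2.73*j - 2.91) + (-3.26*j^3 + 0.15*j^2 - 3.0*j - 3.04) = -3.26*j^3 + 4.72*j^2 - 0.27*j - 5.95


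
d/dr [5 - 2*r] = -2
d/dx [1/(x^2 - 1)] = -2*x/(x^2 - 1)^2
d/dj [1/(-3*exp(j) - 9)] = exp(j)/(3*(exp(j) + 3)^2)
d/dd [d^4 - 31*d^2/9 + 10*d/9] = 4*d^3 - 62*d/9 + 10/9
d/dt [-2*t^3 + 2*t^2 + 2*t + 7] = -6*t^2 + 4*t + 2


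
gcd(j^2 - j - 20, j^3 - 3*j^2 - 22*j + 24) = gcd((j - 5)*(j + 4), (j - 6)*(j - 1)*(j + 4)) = j + 4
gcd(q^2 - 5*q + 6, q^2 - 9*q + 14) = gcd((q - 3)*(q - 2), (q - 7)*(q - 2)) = q - 2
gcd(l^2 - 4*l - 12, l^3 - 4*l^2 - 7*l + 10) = l + 2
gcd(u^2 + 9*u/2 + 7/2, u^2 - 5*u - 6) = u + 1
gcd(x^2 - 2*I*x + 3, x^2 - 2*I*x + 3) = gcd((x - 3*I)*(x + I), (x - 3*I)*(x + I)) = x^2 - 2*I*x + 3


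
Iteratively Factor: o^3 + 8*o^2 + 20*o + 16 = (o + 4)*(o^2 + 4*o + 4) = (o + 2)*(o + 4)*(o + 2)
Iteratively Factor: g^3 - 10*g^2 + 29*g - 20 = (g - 4)*(g^2 - 6*g + 5) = (g - 5)*(g - 4)*(g - 1)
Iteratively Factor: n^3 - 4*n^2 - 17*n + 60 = (n - 3)*(n^2 - n - 20) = (n - 3)*(n + 4)*(n - 5)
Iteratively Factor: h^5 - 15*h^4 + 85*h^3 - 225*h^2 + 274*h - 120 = (h - 2)*(h^4 - 13*h^3 + 59*h^2 - 107*h + 60) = (h - 5)*(h - 2)*(h^3 - 8*h^2 + 19*h - 12) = (h - 5)*(h - 3)*(h - 2)*(h^2 - 5*h + 4) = (h - 5)*(h - 4)*(h - 3)*(h - 2)*(h - 1)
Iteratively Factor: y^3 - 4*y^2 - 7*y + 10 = (y + 2)*(y^2 - 6*y + 5) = (y - 5)*(y + 2)*(y - 1)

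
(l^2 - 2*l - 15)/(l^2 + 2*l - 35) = (l + 3)/(l + 7)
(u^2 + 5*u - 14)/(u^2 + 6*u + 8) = (u^2 + 5*u - 14)/(u^2 + 6*u + 8)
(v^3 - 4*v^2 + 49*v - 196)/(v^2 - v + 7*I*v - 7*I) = (v^2 - v*(4 + 7*I) + 28*I)/(v - 1)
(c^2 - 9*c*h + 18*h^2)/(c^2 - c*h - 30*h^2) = (c - 3*h)/(c + 5*h)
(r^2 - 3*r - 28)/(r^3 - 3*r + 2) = (r^2 - 3*r - 28)/(r^3 - 3*r + 2)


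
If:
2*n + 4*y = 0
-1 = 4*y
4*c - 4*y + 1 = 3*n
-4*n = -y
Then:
No Solution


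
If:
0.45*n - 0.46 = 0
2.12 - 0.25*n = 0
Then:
No Solution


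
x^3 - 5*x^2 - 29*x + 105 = (x - 7)*(x - 3)*(x + 5)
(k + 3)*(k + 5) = k^2 + 8*k + 15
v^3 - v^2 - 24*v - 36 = (v - 6)*(v + 2)*(v + 3)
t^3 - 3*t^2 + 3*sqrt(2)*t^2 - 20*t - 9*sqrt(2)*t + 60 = (t - 3)*(t - 2*sqrt(2))*(t + 5*sqrt(2))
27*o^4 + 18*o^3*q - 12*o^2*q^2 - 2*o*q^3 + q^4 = (-3*o + q)^2*(o + q)*(3*o + q)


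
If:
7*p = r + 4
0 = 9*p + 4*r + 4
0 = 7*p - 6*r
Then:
No Solution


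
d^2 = d^2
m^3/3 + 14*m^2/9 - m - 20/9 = (m/3 + 1/3)*(m - 4/3)*(m + 5)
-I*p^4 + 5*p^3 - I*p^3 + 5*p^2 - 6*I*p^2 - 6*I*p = p*(p - I)*(p + 6*I)*(-I*p - I)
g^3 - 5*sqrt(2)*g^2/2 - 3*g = g*(g - 3*sqrt(2))*(g + sqrt(2)/2)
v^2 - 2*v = v*(v - 2)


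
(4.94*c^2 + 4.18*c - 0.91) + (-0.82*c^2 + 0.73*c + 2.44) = 4.12*c^2 + 4.91*c + 1.53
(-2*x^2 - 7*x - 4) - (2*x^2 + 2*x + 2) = -4*x^2 - 9*x - 6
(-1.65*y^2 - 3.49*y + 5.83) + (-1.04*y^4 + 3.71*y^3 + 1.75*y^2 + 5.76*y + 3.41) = -1.04*y^4 + 3.71*y^3 + 0.1*y^2 + 2.27*y + 9.24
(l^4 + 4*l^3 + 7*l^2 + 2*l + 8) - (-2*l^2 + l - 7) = l^4 + 4*l^3 + 9*l^2 + l + 15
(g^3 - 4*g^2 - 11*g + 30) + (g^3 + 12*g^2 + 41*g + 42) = 2*g^3 + 8*g^2 + 30*g + 72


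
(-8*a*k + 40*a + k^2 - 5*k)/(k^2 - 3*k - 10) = (-8*a + k)/(k + 2)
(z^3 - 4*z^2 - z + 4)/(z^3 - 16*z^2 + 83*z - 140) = (z^2 - 1)/(z^2 - 12*z + 35)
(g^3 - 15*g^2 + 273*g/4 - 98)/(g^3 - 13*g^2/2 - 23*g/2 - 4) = (4*g^2 - 28*g + 49)/(2*(2*g^2 + 3*g + 1))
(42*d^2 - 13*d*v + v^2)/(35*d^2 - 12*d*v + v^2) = (-6*d + v)/(-5*d + v)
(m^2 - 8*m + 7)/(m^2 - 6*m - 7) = (m - 1)/(m + 1)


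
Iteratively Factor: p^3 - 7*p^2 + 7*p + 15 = (p - 3)*(p^2 - 4*p - 5) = (p - 3)*(p + 1)*(p - 5)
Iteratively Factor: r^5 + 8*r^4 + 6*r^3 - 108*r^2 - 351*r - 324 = (r - 4)*(r^4 + 12*r^3 + 54*r^2 + 108*r + 81) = (r - 4)*(r + 3)*(r^3 + 9*r^2 + 27*r + 27) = (r - 4)*(r + 3)^2*(r^2 + 6*r + 9) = (r - 4)*(r + 3)^3*(r + 3)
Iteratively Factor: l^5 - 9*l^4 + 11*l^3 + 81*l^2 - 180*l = (l - 4)*(l^4 - 5*l^3 - 9*l^2 + 45*l) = l*(l - 4)*(l^3 - 5*l^2 - 9*l + 45) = l*(l - 4)*(l - 3)*(l^2 - 2*l - 15) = l*(l - 5)*(l - 4)*(l - 3)*(l + 3)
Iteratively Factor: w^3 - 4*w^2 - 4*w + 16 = (w - 2)*(w^2 - 2*w - 8) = (w - 4)*(w - 2)*(w + 2)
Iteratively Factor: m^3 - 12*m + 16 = (m + 4)*(m^2 - 4*m + 4) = (m - 2)*(m + 4)*(m - 2)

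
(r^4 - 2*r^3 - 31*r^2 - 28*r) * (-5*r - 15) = -5*r^5 - 5*r^4 + 185*r^3 + 605*r^2 + 420*r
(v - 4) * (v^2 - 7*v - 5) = v^3 - 11*v^2 + 23*v + 20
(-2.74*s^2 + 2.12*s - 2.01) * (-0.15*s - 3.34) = 0.411*s^3 + 8.8336*s^2 - 6.7793*s + 6.7134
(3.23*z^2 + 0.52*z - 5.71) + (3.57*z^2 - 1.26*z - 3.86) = 6.8*z^2 - 0.74*z - 9.57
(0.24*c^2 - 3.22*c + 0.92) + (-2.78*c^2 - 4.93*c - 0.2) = -2.54*c^2 - 8.15*c + 0.72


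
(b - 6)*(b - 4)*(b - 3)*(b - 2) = b^4 - 15*b^3 + 80*b^2 - 180*b + 144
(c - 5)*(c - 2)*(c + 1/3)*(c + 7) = c^4 + c^3/3 - 39*c^2 + 57*c + 70/3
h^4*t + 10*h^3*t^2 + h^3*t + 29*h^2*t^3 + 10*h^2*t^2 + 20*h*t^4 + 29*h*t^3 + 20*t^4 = (h + t)*(h + 4*t)*(h + 5*t)*(h*t + t)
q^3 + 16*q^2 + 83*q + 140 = (q + 4)*(q + 5)*(q + 7)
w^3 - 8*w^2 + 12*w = w*(w - 6)*(w - 2)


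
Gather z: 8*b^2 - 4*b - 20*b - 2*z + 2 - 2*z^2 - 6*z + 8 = 8*b^2 - 24*b - 2*z^2 - 8*z + 10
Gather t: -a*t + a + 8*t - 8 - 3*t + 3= a + t*(5 - a) - 5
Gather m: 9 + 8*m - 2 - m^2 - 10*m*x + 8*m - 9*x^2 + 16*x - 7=-m^2 + m*(16 - 10*x) - 9*x^2 + 16*x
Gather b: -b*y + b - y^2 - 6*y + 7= b*(1 - y) - y^2 - 6*y + 7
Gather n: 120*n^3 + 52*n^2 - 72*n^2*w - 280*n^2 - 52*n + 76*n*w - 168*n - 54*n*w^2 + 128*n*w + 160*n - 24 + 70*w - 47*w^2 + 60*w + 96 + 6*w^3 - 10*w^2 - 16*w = 120*n^3 + n^2*(-72*w - 228) + n*(-54*w^2 + 204*w - 60) + 6*w^3 - 57*w^2 + 114*w + 72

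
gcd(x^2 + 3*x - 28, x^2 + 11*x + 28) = x + 7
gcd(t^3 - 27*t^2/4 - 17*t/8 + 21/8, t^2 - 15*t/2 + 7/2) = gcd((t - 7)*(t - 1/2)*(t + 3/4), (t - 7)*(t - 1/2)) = t^2 - 15*t/2 + 7/2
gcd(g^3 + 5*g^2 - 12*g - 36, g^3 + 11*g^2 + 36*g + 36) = g^2 + 8*g + 12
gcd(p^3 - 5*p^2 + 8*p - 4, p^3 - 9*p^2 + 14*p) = p - 2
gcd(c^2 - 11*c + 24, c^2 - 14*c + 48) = c - 8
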